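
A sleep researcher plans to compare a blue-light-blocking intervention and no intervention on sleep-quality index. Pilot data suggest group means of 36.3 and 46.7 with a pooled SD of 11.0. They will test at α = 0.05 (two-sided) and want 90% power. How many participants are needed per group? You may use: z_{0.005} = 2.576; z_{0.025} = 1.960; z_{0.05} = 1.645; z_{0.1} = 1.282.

n = 24 per group

Cohen's d = |M₁ − M₂| / SD_pooled = |36.3 − 46.7| / 11.0 = 10.4 / 11.0 = 0.945.
For two independent groups with equal n: n = 2·((z_{α/2} + z_β) / d)².
z_{α/2} + z_β = 1.960 + 1.282 = 3.242.
n = 2 × (3.242 / 0.945)² = 2 × 3.431² = 2 × 11.77 = 23.5.
Round up to the next whole participant.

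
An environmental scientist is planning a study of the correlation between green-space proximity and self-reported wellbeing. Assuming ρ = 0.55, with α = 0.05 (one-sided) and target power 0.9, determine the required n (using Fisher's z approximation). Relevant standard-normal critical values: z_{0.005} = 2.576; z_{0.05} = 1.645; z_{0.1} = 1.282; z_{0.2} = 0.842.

n = 26

Fisher's z: C = ½·ln((1+r)/(1−r)) = ½·ln(3.4444) = 0.6184.
n = ((z_{α} + z_β)/C)² + 3.
(1.645 + 1.282) / 0.6184 = 2.927 / 0.6184 = 4.733.
n = 4.733² + 3 = 22.40 + 3 = 25.4.
Round up.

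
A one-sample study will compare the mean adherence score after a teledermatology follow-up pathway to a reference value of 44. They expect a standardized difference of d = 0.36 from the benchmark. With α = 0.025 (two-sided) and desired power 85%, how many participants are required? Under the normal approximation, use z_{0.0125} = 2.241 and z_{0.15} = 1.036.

n = 83

For a one-sample test: n = ((z_{α/2} + z_β) / d)².
z_{α/2} + z_β = 2.241 + 1.036 = 3.277.
n = (3.277 / 0.36)² = 9.103² = 82.86.
Round up.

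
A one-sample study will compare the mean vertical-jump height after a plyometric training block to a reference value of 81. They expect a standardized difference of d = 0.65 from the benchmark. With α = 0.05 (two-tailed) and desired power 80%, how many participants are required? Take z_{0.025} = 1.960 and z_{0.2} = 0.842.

n = 19

For a one-sample test: n = ((z_{α/2} + z_β) / d)².
z_{α/2} + z_β = 1.960 + 0.842 = 2.802.
n = (2.802 / 0.65)² = 4.311² = 18.58.
Round up.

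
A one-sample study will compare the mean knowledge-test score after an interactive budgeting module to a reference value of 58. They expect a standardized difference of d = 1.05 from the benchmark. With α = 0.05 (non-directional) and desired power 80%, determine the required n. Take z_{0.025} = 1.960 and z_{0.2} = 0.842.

n = 8

For a one-sample test: n = ((z_{α/2} + z_β) / d)².
z_{α/2} + z_β = 1.960 + 0.842 = 2.802.
n = (2.802 / 1.05)² = 2.669² = 7.12.
Round up.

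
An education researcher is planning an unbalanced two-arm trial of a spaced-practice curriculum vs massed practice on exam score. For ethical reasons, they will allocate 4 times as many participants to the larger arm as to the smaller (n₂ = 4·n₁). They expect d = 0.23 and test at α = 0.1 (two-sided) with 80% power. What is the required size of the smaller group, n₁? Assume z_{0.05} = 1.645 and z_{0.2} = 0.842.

n₁ = 147

With allocation ratio k = n₂/n₁ = 4, Var(x̄₁−x̄₂) = σ²(1/n₁ + 1/(k·n₁)) = σ²·(k+1)/(k·n₁).
So n₁ = (1 + 1/k)·((z_{α/2} + z_β)/d)² = 1.250 × (2.487/0.23)².
n₁ = 1.250 × 116.92 = 146.2.
Round up: n₁ = 147, giving n₂ = 4 × 147 = 588.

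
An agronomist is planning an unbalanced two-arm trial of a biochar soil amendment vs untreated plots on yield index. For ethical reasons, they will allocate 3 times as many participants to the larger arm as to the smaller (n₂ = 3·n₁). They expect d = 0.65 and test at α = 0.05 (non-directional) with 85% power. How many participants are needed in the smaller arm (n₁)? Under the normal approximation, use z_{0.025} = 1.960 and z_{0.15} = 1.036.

n₁ = 29

With allocation ratio k = n₂/n₁ = 3, Var(x̄₁−x̄₂) = σ²(1/n₁ + 1/(k·n₁)) = σ²·(k+1)/(k·n₁).
So n₁ = (1 + 1/k)·((z_{α/2} + z_β)/d)² = 1.333 × (2.996/0.65)².
n₁ = 1.333 × 21.25 = 28.3.
Round up: n₁ = 29, giving n₂ = 3 × 29 = 87.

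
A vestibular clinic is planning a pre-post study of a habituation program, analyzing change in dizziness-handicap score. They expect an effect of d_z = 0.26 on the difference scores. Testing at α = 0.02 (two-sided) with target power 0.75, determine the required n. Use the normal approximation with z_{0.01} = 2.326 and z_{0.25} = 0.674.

n = 134 pairs

For a paired (one-sample on differences) test: n = ((z_{α/2} + z_β) / d)².
z_{α/2} + z_β = 2.326 + 0.674 = 3.000.
n = (3.000 / 0.26)² = 11.538² = 133.14.
Round up.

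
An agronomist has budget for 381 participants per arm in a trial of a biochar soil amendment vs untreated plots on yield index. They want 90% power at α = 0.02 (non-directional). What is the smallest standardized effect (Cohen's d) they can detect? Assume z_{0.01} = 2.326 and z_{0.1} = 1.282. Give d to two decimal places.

d_min ≈ 0.26

For two independent groups of n = 381 each: d_min = (z_{α/2} + z_β)·√(2/n).
z-sum = 2.326 + 1.282 = 3.608.
d_min = 3.608 × √(2/381) = 3.608 × 0.0725 = 0.261.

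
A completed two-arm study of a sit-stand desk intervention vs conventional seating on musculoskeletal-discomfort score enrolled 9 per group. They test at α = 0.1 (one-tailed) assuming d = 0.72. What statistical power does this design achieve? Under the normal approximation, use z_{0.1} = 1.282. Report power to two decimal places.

For two equal groups, power = Φ(d·√(n/2) − z_{α}).
d·√(n/2) = 0.72 × √(9/2) = 0.72 × 2.121 = 1.527.
z_β = 1.527 − 1.282 = 0.245.
Power = Φ(0.245) = 0.597.

power ≈ 0.60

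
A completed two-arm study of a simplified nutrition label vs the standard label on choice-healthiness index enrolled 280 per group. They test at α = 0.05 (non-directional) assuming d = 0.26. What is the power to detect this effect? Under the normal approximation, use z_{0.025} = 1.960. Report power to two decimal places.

For two equal groups, power = Φ(d·√(n/2) − z_{α/2}).
d·√(n/2) = 0.26 × √(280/2) = 0.26 × 11.832 = 3.076.
z_β = 3.076 − 1.960 = 1.116.
Power = Φ(1.116) = 0.868.

power ≈ 0.87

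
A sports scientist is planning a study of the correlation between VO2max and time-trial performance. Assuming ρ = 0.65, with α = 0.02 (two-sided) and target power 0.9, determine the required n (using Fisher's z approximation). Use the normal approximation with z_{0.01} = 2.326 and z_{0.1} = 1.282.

n = 25

Fisher's z: C = ½·ln((1+r)/(1−r)) = ½·ln(4.7143) = 0.7753.
n = ((z_{α/2} + z_β)/C)² + 3.
(2.326 + 1.282) / 0.7753 = 3.608 / 0.7753 = 4.654.
n = 4.654² + 3 = 21.66 + 3 = 24.7.
Round up.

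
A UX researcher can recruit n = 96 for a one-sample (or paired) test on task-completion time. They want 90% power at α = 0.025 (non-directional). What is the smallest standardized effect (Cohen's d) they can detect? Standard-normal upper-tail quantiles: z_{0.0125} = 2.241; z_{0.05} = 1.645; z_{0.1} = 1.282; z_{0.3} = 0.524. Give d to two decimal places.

d_min ≈ 0.36

For a single sample (or paired design) of n = 96: d_min = (z_{α/2} + z_β)/√n.
z-sum = 2.241 + 1.282 = 3.523.
d_min = 3.523 / √96 = 3.523 / 9.798 = 0.360.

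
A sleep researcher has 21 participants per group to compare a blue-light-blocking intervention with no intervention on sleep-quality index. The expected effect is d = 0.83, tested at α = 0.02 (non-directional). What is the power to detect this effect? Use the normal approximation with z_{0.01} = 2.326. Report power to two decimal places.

For two equal groups, power = Φ(d·√(n/2) − z_{α/2}).
d·√(n/2) = 0.83 × √(21/2) = 0.83 × 3.240 = 2.690.
z_β = 2.690 − 2.326 = 0.364.
Power = Φ(0.364) = 0.642.

power ≈ 0.64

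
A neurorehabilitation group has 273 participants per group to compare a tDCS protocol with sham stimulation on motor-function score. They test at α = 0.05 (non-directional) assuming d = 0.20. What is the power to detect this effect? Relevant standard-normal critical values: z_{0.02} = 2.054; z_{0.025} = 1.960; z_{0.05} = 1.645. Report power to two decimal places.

power ≈ 0.65

For two equal groups, power = Φ(d·√(n/2) − z_{α/2}).
d·√(n/2) = 0.20 × √(273/2) = 0.20 × 11.683 = 2.337.
z_β = 2.337 − 1.960 = 0.377.
Power = Φ(0.377) = 0.647.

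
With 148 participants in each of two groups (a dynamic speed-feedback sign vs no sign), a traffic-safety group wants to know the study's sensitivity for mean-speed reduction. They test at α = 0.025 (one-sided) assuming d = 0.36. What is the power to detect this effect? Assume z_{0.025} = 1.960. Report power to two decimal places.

power ≈ 0.87

For two equal groups, power = Φ(d·√(n/2) − z_{α}).
d·√(n/2) = 0.36 × √(148/2) = 0.36 × 8.602 = 3.097.
z_β = 3.097 − 1.960 = 1.137.
Power = Φ(1.137) = 0.872.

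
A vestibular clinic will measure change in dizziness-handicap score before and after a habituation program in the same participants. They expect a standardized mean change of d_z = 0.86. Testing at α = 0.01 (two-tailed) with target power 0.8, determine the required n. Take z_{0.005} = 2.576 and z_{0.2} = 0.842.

n = 16 pairs

For a paired (one-sample on differences) test: n = ((z_{α/2} + z_β) / d)².
z_{α/2} + z_β = 2.576 + 0.842 = 3.418.
n = (3.418 / 0.86)² = 3.974² = 15.80.
Round up.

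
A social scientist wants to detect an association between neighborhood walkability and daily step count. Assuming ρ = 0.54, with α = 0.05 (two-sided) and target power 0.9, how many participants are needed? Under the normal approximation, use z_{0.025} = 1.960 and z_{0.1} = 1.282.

n = 32

Fisher's z: C = ½·ln((1+r)/(1−r)) = ½·ln(3.3478) = 0.6042.
n = ((z_{α/2} + z_β)/C)² + 3.
(1.960 + 1.282) / 0.6042 = 3.242 / 0.6042 = 5.366.
n = 5.366² + 3 = 28.79 + 3 = 31.8.
Round up.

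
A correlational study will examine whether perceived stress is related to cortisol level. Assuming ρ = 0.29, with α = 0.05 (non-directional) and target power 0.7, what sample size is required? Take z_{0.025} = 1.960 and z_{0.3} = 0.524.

n = 73

Fisher's z: C = ½·ln((1+r)/(1−r)) = ½·ln(1.8169) = 0.2986.
n = ((z_{α/2} + z_β)/C)² + 3.
(1.960 + 0.524) / 0.2986 = 2.484 / 0.2986 = 8.319.
n = 8.319² + 3 = 69.20 + 3 = 72.2.
Round up.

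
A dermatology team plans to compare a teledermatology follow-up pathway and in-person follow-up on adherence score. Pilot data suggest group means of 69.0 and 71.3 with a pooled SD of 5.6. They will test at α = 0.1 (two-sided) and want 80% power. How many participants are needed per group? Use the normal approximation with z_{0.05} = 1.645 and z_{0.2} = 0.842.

Cohen's d = |M₁ − M₂| / SD_pooled = |69.0 − 71.3| / 5.6 = 2.3 / 5.6 = 0.411.
For two independent groups with equal n: n = 2·((z_{α/2} + z_β) / d)².
z_{α/2} + z_β = 1.645 + 0.842 = 2.487.
n = 2 × (2.487 / 0.411)² = 2 × 6.051² = 2 × 36.62 = 73.2.
Round up to the next whole participant.

n = 74 per group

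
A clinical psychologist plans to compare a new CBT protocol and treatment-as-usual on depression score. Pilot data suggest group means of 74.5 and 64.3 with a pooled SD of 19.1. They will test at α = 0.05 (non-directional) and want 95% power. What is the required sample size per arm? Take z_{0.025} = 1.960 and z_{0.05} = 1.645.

Cohen's d = |M₁ − M₂| / SD_pooled = |74.5 − 64.3| / 19.1 = 10.2 / 19.1 = 0.534.
For two independent groups with equal n: n = 2·((z_{α/2} + z_β) / d)².
z_{α/2} + z_β = 1.960 + 1.645 = 3.605.
n = 2 × (3.605 / 0.534)² = 2 × 6.751² = 2 × 45.58 = 91.2.
Round up to the next whole participant.

n = 92 per group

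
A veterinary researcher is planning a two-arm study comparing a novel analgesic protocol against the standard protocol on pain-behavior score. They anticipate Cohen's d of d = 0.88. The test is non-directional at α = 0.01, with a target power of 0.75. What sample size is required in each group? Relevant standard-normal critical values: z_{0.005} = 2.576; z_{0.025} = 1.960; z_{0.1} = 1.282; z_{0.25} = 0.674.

n = 28 per group

For two independent groups with equal n: n = 2·((z_{α/2} + z_β) / d)².
z_{α/2} + z_β = 2.576 + 0.674 = 3.250.
n = 2 × (3.250 / 0.88)² = 2 × 3.693² = 2 × 13.64 = 27.3.
Round up to the next whole participant.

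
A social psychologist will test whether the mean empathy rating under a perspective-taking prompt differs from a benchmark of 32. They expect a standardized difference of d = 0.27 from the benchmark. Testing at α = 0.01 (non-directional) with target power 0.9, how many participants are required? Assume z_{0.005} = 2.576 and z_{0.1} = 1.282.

For a one-sample test: n = ((z_{α/2} + z_β) / d)².
z_{α/2} + z_β = 2.576 + 1.282 = 3.858.
n = (3.858 / 0.27)² = 14.289² = 204.17.
Round up.

n = 205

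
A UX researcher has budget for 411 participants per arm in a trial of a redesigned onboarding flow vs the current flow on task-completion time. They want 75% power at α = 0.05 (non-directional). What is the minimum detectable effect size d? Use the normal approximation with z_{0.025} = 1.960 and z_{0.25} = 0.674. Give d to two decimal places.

d_min ≈ 0.18

For two independent groups of n = 411 each: d_min = (z_{α/2} + z_β)·√(2/n).
z-sum = 1.960 + 0.674 = 2.634.
d_min = 2.634 × √(2/411) = 2.634 × 0.0698 = 0.184.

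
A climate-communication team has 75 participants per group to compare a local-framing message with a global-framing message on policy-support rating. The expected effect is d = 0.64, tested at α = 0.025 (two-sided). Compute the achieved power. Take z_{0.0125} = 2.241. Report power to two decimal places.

power ≈ 0.95

For two equal groups, power = Φ(d·√(n/2) − z_{α/2}).
d·√(n/2) = 0.64 × √(75/2) = 0.64 × 6.124 = 3.919.
z_β = 3.919 − 2.241 = 1.678.
Power = Φ(1.678) = 0.953.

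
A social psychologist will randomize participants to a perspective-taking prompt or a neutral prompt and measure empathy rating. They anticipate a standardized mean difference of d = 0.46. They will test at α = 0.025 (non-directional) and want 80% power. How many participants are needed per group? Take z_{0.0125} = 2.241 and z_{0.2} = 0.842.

For two independent groups with equal n: n = 2·((z_{α/2} + z_β) / d)².
z_{α/2} + z_β = 2.241 + 0.842 = 3.083.
n = 2 × (3.083 / 0.46)² = 2 × 6.702² = 2 × 44.92 = 89.8.
Round up to the next whole participant.

n = 90 per group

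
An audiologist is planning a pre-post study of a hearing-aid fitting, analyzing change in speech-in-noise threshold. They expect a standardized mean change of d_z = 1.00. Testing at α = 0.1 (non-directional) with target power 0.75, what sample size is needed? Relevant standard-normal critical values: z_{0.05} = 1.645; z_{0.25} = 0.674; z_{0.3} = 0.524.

For a paired (one-sample on differences) test: n = ((z_{α/2} + z_β) / d)².
z_{α/2} + z_β = 1.645 + 0.674 = 2.319.
n = (2.319 / 1.00)² = 2.319² = 5.38.
Round up.

n = 6 pairs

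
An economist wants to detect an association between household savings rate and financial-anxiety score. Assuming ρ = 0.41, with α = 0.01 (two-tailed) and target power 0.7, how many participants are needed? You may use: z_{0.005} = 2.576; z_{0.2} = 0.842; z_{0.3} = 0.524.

n = 54

Fisher's z: C = ½·ln((1+r)/(1−r)) = ½·ln(2.3898) = 0.4356.
n = ((z_{α/2} + z_β)/C)² + 3.
(2.576 + 0.524) / 0.4356 = 3.100 / 0.4356 = 7.117.
n = 7.117² + 3 = 50.65 + 3 = 53.6.
Round up.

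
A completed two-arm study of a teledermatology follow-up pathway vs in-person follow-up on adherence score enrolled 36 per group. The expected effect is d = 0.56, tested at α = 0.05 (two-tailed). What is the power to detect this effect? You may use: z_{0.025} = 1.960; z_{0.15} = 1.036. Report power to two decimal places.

For two equal groups, power = Φ(d·√(n/2) − z_{α/2}).
d·√(n/2) = 0.56 × √(36/2) = 0.56 × 4.243 = 2.376.
z_β = 2.376 − 1.960 = 0.416.
Power = Φ(0.416) = 0.661.

power ≈ 0.66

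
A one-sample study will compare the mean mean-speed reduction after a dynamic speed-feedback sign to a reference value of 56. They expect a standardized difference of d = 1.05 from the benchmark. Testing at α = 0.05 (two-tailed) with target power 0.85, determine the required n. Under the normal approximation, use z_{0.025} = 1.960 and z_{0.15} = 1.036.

n = 9

For a one-sample test: n = ((z_{α/2} + z_β) / d)².
z_{α/2} + z_β = 1.960 + 1.036 = 2.996.
n = (2.996 / 1.05)² = 2.853² = 8.14.
Round up.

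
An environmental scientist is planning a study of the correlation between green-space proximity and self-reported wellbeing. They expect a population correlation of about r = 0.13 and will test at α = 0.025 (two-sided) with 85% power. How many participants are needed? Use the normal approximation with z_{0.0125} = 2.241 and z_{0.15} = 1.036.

Fisher's z: C = ½·ln((1+r)/(1−r)) = ½·ln(1.2989) = 0.1307.
n = ((z_{α/2} + z_β)/C)² + 3.
(2.241 + 1.036) / 0.1307 = 3.277 / 0.1307 = 25.073.
n = 25.073² + 3 = 628.64 + 3 = 631.6.
Round up.

n = 632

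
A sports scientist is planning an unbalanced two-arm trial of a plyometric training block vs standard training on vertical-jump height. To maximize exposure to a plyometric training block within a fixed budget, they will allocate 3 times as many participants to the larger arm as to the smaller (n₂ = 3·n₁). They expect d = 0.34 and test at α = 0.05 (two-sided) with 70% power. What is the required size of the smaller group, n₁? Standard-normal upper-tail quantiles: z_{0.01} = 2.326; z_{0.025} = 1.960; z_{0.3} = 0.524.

n₁ = 72

With allocation ratio k = n₂/n₁ = 3, Var(x̄₁−x̄₂) = σ²(1/n₁ + 1/(k·n₁)) = σ²·(k+1)/(k·n₁).
So n₁ = (1 + 1/k)·((z_{α/2} + z_β)/d)² = 1.333 × (2.484/0.34)².
n₁ = 1.333 × 53.38 = 71.2.
Round up: n₁ = 72, giving n₂ = 3 × 72 = 216.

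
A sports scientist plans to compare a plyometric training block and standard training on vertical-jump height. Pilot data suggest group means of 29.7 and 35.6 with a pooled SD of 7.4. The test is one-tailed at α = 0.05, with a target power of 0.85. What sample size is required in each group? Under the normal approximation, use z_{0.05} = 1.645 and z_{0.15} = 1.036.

Cohen's d = |M₁ − M₂| / SD_pooled = |29.7 − 35.6| / 7.4 = 5.9 / 7.4 = 0.797.
For two independent groups with equal n: n = 2·((z_{α} + z_β) / d)².
z_{α} + z_β = 1.645 + 1.036 = 2.681.
n = 2 × (2.681 / 0.797)² = 2 × 3.364² = 2 × 11.32 = 22.6.
Round up to the next whole participant.

n = 23 per group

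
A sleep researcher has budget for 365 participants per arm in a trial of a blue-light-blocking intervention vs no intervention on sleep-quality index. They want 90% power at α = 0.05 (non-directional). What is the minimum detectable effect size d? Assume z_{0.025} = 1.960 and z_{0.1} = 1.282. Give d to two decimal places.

For two independent groups of n = 365 each: d_min = (z_{α/2} + z_β)·√(2/n).
z-sum = 1.960 + 1.282 = 3.242.
d_min = 3.242 × √(2/365) = 3.242 × 0.0740 = 0.240.

d_min ≈ 0.24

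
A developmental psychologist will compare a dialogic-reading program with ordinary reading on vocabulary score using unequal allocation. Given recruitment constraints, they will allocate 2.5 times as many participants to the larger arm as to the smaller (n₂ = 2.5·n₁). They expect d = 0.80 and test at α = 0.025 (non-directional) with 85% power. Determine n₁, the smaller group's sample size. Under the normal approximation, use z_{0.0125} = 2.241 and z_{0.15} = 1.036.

With allocation ratio k = n₂/n₁ = 2.5, Var(x̄₁−x̄₂) = σ²(1/n₁ + 1/(k·n₁)) = σ²·(k+1)/(k·n₁).
So n₁ = (1 + 1/k)·((z_{α/2} + z_β)/d)² = 1.400 × (3.277/0.80)².
n₁ = 1.400 × 16.78 = 23.5.
Round up: n₁ = 24, giving n₂ = 2.5 × 24 = 60.

n₁ = 24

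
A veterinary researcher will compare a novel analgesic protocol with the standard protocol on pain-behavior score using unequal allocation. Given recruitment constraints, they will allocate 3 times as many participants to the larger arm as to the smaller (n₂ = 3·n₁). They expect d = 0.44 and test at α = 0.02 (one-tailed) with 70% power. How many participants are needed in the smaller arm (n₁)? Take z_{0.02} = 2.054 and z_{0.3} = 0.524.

With allocation ratio k = n₂/n₁ = 3, Var(x̄₁−x̄₂) = σ²(1/n₁ + 1/(k·n₁)) = σ²·(k+1)/(k·n₁).
So n₁ = (1 + 1/k)·((z_{α} + z_β)/d)² = 1.333 × (2.578/0.44)².
n₁ = 1.333 × 34.33 = 45.8.
Round up: n₁ = 46, giving n₂ = 3 × 46 = 138.

n₁ = 46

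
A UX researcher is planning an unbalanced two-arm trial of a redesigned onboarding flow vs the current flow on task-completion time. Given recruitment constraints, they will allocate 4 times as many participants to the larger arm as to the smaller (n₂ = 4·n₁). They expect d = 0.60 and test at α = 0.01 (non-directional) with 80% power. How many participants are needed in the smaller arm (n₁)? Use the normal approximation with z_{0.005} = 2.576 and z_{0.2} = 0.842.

n₁ = 41

With allocation ratio k = n₂/n₁ = 4, Var(x̄₁−x̄₂) = σ²(1/n₁ + 1/(k·n₁)) = σ²·(k+1)/(k·n₁).
So n₁ = (1 + 1/k)·((z_{α/2} + z_β)/d)² = 1.250 × (3.418/0.60)².
n₁ = 1.250 × 32.45 = 40.6.
Round up: n₁ = 41, giving n₂ = 4 × 41 = 164.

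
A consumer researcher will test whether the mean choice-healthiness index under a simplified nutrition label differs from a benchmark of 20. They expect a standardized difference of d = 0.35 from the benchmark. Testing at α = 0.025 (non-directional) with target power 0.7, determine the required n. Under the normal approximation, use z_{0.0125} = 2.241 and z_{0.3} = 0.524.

n = 63

For a one-sample test: n = ((z_{α/2} + z_β) / d)².
z_{α/2} + z_β = 2.241 + 0.524 = 2.765.
n = (2.765 / 0.35)² = 7.900² = 62.41.
Round up.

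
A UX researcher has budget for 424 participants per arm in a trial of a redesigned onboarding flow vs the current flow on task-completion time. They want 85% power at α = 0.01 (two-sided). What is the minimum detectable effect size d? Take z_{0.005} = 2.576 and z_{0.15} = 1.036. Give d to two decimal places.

For two independent groups of n = 424 each: d_min = (z_{α/2} + z_β)·√(2/n).
z-sum = 2.576 + 1.036 = 3.612.
d_min = 3.612 × √(2/424) = 3.612 × 0.0687 = 0.248.

d_min ≈ 0.25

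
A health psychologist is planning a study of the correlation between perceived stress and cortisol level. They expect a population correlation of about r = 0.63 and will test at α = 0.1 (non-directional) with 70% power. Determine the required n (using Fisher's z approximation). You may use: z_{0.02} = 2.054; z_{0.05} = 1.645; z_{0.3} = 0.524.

n = 12

Fisher's z: C = ½·ln((1+r)/(1−r)) = ½·ln(4.4054) = 0.7414.
n = ((z_{α/2} + z_β)/C)² + 3.
(1.645 + 0.524) / 0.7414 = 2.169 / 0.7414 = 2.926.
n = 2.926² + 3 = 8.56 + 3 = 11.6.
Round up.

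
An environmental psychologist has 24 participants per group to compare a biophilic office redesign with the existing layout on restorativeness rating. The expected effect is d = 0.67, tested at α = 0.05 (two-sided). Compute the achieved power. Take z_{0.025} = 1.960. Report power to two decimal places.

power ≈ 0.64

For two equal groups, power = Φ(d·√(n/2) − z_{α/2}).
d·√(n/2) = 0.67 × √(24/2) = 0.67 × 3.464 = 2.321.
z_β = 2.321 − 1.960 = 0.361.
Power = Φ(0.361) = 0.641.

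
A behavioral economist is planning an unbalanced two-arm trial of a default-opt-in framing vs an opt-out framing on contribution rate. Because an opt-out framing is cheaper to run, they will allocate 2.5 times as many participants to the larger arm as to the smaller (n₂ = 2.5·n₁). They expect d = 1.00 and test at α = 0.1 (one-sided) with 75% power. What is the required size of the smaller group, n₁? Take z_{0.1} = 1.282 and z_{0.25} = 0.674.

With allocation ratio k = n₂/n₁ = 2.5, Var(x̄₁−x̄₂) = σ²(1/n₁ + 1/(k·n₁)) = σ²·(k+1)/(k·n₁).
So n₁ = (1 + 1/k)·((z_{α} + z_β)/d)² = 1.400 × (1.956/1.00)².
n₁ = 1.400 × 3.83 = 5.4.
Round up: n₁ = 6, giving n₂ = 2.5 × 6 = 15.

n₁ = 6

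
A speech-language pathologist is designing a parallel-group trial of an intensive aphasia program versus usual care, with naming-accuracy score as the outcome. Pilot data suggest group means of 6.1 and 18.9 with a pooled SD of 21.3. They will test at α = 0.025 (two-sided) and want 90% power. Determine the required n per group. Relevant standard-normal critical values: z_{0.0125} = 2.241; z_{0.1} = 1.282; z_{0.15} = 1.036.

n = 69 per group

Cohen's d = |M₁ − M₂| / SD_pooled = |6.1 − 18.9| / 21.3 = 12.8 / 21.3 = 0.601.
For two independent groups with equal n: n = 2·((z_{α/2} + z_β) / d)².
z_{α/2} + z_β = 2.241 + 1.282 = 3.523.
n = 2 × (3.523 / 0.601)² = 2 × 5.862² = 2 × 34.36 = 68.7.
Round up to the next whole participant.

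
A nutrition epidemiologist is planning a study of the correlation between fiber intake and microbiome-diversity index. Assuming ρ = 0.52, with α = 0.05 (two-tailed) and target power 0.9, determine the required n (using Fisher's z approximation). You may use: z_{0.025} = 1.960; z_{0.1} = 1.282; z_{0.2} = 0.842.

Fisher's z: C = ½·ln((1+r)/(1−r)) = ½·ln(3.1667) = 0.5763.
n = ((z_{α/2} + z_β)/C)² + 3.
(1.960 + 1.282) / 0.5763 = 3.242 / 0.5763 = 5.626.
n = 5.626² + 3 = 31.65 + 3 = 34.6.
Round up.

n = 35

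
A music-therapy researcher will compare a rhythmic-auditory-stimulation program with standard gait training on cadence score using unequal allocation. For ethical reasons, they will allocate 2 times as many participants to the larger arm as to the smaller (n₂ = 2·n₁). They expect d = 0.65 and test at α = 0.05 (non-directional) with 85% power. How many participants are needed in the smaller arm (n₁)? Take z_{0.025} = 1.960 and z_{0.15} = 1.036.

n₁ = 32

With allocation ratio k = n₂/n₁ = 2, Var(x̄₁−x̄₂) = σ²(1/n₁ + 1/(k·n₁)) = σ²·(k+1)/(k·n₁).
So n₁ = (1 + 1/k)·((z_{α/2} + z_β)/d)² = 1.500 × (2.996/0.65)².
n₁ = 1.500 × 21.25 = 31.9.
Round up: n₁ = 32, giving n₂ = 2 × 32 = 64.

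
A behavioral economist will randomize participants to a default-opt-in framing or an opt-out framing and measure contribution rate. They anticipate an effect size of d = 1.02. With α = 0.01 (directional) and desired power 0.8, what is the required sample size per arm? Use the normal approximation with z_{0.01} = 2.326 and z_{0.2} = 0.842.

n = 20 per group

For two independent groups with equal n: n = 2·((z_{α} + z_β) / d)².
z_{α} + z_β = 2.326 + 0.842 = 3.168.
n = 2 × (3.168 / 1.02)² = 2 × 3.106² = 2 × 9.65 = 19.3.
Round up to the next whole participant.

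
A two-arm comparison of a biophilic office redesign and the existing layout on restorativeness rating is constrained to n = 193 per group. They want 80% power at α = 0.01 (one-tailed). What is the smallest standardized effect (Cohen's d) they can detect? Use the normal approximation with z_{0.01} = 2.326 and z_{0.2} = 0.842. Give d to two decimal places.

d_min ≈ 0.32

For two independent groups of n = 193 each: d_min = (z_{α} + z_β)·√(2/n).
z-sum = 2.326 + 0.842 = 3.168.
d_min = 3.168 × √(2/193) = 3.168 × 0.1018 = 0.322.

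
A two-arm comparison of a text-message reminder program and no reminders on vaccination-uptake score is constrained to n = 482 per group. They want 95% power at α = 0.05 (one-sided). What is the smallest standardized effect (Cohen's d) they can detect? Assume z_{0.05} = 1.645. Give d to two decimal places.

d_min ≈ 0.21

For two independent groups of n = 482 each: d_min = (z_{α} + z_β)·√(2/n).
z-sum = 1.645 + 1.645 = 3.290.
d_min = 3.290 × √(2/482) = 3.290 × 0.0644 = 0.212.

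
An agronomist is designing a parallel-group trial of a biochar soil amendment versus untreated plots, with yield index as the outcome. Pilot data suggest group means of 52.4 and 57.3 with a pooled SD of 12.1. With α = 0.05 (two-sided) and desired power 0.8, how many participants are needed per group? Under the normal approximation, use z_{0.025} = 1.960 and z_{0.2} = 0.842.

Cohen's d = |M₁ − M₂| / SD_pooled = |52.4 − 57.3| / 12.1 = 4.9 / 12.1 = 0.405.
For two independent groups with equal n: n = 2·((z_{α/2} + z_β) / d)².
z_{α/2} + z_β = 1.960 + 0.842 = 2.802.
n = 2 × (2.802 / 0.405)² = 2 × 6.919² = 2 × 47.87 = 95.7.
Round up to the next whole participant.

n = 96 per group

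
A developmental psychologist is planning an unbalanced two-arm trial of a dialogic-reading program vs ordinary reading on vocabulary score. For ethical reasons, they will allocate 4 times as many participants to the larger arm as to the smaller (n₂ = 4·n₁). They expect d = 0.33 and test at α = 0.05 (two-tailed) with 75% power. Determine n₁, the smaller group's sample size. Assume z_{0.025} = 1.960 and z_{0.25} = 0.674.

With allocation ratio k = n₂/n₁ = 4, Var(x̄₁−x̄₂) = σ²(1/n₁ + 1/(k·n₁)) = σ²·(k+1)/(k·n₁).
So n₁ = (1 + 1/k)·((z_{α/2} + z_β)/d)² = 1.250 × (2.634/0.33)².
n₁ = 1.250 × 63.71 = 79.6.
Round up: n₁ = 80, giving n₂ = 4 × 80 = 320.

n₁ = 80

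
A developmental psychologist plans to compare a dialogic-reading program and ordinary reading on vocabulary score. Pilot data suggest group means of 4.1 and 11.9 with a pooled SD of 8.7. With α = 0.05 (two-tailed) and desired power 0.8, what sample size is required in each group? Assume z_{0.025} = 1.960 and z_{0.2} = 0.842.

n = 20 per group

Cohen's d = |M₁ − M₂| / SD_pooled = |4.1 − 11.9| / 8.7 = 7.8 / 8.7 = 0.897.
For two independent groups with equal n: n = 2·((z_{α/2} + z_β) / d)².
z_{α/2} + z_β = 1.960 + 0.842 = 2.802.
n = 2 × (2.802 / 0.897)² = 2 × 3.124² = 2 × 9.76 = 19.5.
Round up to the next whole participant.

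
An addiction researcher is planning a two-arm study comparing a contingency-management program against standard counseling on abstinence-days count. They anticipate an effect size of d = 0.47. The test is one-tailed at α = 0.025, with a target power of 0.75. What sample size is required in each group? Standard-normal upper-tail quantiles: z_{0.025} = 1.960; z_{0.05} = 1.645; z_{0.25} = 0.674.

n = 63 per group

For two independent groups with equal n: n = 2·((z_{α} + z_β) / d)².
z_{α} + z_β = 1.960 + 0.674 = 2.634.
n = 2 × (2.634 / 0.47)² = 2 × 5.604² = 2 × 31.41 = 62.8.
Round up to the next whole participant.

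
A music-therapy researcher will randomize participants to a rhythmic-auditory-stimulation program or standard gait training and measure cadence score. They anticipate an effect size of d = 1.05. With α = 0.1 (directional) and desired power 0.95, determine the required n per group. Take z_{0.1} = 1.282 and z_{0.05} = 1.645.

n = 16 per group

For two independent groups with equal n: n = 2·((z_{α} + z_β) / d)².
z_{α} + z_β = 1.282 + 1.645 = 2.927.
n = 2 × (2.927 / 1.05)² = 2 × 2.788² = 2 × 7.77 = 15.5.
Round up to the next whole participant.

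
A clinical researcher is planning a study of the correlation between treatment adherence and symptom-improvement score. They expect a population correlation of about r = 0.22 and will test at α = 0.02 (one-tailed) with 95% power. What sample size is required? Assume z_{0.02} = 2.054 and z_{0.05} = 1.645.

n = 277

Fisher's z: C = ½·ln((1+r)/(1−r)) = ½·ln(1.5641) = 0.2237.
n = ((z_{α} + z_β)/C)² + 3.
(2.054 + 1.645) / 0.2237 = 3.699 / 0.2237 = 16.536.
n = 16.536² + 3 = 273.42 + 3 = 276.4.
Round up.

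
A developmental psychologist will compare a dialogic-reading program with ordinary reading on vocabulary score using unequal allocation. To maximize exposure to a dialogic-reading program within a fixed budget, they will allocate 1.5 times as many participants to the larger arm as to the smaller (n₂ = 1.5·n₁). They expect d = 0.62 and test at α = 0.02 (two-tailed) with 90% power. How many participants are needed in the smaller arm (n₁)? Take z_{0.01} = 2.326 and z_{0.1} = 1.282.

n₁ = 57

With allocation ratio k = n₂/n₁ = 1.5, Var(x̄₁−x̄₂) = σ²(1/n₁ + 1/(k·n₁)) = σ²·(k+1)/(k·n₁).
So n₁ = (1 + 1/k)·((z_{α/2} + z_β)/d)² = 1.667 × (3.608/0.62)².
n₁ = 1.667 × 33.86 = 56.4.
Round up: n₁ = 57, giving n₂ = ⌈1.5 × 57⌉ = ⌈85.5⌉ = 86.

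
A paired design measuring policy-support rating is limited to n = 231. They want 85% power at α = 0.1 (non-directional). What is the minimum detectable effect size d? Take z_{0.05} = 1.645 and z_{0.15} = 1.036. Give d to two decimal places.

d_min ≈ 0.18

For a single sample (or paired design) of n = 231: d_min = (z_{α/2} + z_β)/√n.
z-sum = 1.645 + 1.036 = 2.681.
d_min = 2.681 / √231 = 2.681 / 15.199 = 0.176.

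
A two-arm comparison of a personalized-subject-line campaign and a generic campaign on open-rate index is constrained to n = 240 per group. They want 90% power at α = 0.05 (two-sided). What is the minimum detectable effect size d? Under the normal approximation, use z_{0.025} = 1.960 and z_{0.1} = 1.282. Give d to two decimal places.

For two independent groups of n = 240 each: d_min = (z_{α/2} + z_β)·√(2/n).
z-sum = 1.960 + 1.282 = 3.242.
d_min = 3.242 × √(2/240) = 3.242 × 0.0913 = 0.296.

d_min ≈ 0.30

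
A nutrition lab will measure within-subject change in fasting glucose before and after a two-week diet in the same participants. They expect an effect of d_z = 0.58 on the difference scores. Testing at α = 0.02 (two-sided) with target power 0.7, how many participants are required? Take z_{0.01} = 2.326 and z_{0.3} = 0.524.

n = 25 pairs

For a paired (one-sample on differences) test: n = ((z_{α/2} + z_β) / d)².
z_{α/2} + z_β = 2.326 + 0.524 = 2.850.
n = (2.850 / 0.58)² = 4.914² = 24.15.
Round up.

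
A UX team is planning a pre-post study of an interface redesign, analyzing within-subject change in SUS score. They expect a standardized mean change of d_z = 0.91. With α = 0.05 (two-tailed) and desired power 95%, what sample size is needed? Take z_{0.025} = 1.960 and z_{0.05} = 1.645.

For a paired (one-sample on differences) test: n = ((z_{α/2} + z_β) / d)².
z_{α/2} + z_β = 1.960 + 1.645 = 3.605.
n = (3.605 / 0.91)² = 3.962² = 15.69.
Round up.

n = 16 pairs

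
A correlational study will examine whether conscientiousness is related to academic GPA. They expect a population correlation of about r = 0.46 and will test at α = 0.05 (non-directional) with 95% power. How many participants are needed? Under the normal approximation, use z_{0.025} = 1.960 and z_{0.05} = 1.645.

Fisher's z: C = ½·ln((1+r)/(1−r)) = ½·ln(2.7037) = 0.4973.
n = ((z_{α/2} + z_β)/C)² + 3.
(1.960 + 1.645) / 0.4973 = 3.605 / 0.4973 = 7.249.
n = 7.249² + 3 = 52.55 + 3 = 55.6.
Round up.

n = 56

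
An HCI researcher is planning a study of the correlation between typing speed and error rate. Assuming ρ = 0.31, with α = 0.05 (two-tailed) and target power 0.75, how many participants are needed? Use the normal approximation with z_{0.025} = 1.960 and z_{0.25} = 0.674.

Fisher's z: C = ½·ln((1+r)/(1−r)) = ½·ln(1.8986) = 0.3205.
n = ((z_{α/2} + z_β)/C)² + 3.
(1.960 + 0.674) / 0.3205 = 2.634 / 0.3205 = 8.218.
n = 8.218² + 3 = 67.54 + 3 = 70.5.
Round up.

n = 71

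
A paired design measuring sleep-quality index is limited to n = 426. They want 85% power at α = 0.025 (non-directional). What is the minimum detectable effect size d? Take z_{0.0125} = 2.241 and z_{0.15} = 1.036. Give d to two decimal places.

For a single sample (or paired design) of n = 426: d_min = (z_{α/2} + z_β)/√n.
z-sum = 2.241 + 1.036 = 3.277.
d_min = 3.277 / √426 = 3.277 / 20.640 = 0.159.

d_min ≈ 0.16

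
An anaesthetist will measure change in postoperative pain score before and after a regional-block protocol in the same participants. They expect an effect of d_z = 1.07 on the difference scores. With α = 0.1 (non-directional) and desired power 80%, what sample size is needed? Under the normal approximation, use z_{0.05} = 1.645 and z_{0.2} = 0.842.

n = 6 pairs

For a paired (one-sample on differences) test: n = ((z_{α/2} + z_β) / d)².
z_{α/2} + z_β = 1.645 + 0.842 = 2.487.
n = (2.487 / 1.07)² = 2.324² = 5.40.
Round up.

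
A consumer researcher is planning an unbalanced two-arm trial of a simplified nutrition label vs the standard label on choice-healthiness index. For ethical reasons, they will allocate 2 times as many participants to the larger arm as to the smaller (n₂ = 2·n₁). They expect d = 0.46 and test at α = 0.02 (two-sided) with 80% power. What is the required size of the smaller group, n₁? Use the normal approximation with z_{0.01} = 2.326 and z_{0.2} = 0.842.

With allocation ratio k = n₂/n₁ = 2, Var(x̄₁−x̄₂) = σ²(1/n₁ + 1/(k·n₁)) = σ²·(k+1)/(k·n₁).
So n₁ = (1 + 1/k)·((z_{α/2} + z_β)/d)² = 1.500 × (3.168/0.46)².
n₁ = 1.500 × 47.43 = 71.1.
Round up: n₁ = 72, giving n₂ = 2 × 72 = 144.

n₁ = 72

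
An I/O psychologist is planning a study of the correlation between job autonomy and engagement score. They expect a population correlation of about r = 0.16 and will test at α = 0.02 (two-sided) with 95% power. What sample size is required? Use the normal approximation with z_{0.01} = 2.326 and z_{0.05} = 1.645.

n = 609

Fisher's z: C = ½·ln((1+r)/(1−r)) = ½·ln(1.3810) = 0.1614.
n = ((z_{α/2} + z_β)/C)² + 3.
(2.326 + 1.645) / 0.1614 = 3.971 / 0.1614 = 24.603.
n = 24.603² + 3 = 605.33 + 3 = 608.3.
Round up.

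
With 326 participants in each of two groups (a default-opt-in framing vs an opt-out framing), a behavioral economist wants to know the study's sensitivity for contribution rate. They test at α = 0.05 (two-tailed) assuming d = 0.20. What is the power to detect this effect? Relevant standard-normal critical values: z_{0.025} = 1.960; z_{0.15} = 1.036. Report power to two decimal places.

power ≈ 0.72

For two equal groups, power = Φ(d·√(n/2) − z_{α/2}).
d·√(n/2) = 0.20 × √(326/2) = 0.20 × 12.767 = 2.553.
z_β = 2.553 − 1.960 = 0.593.
Power = Φ(0.593) = 0.724.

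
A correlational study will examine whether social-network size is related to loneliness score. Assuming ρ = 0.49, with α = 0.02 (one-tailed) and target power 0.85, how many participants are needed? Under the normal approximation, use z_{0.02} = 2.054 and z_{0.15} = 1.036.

Fisher's z: C = ½·ln((1+r)/(1−r)) = ½·ln(2.9216) = 0.5361.
n = ((z_{α} + z_β)/C)² + 3.
(2.054 + 1.036) / 0.5361 = 3.090 / 0.5361 = 5.764.
n = 5.764² + 3 = 33.22 + 3 = 36.2.
Round up.

n = 37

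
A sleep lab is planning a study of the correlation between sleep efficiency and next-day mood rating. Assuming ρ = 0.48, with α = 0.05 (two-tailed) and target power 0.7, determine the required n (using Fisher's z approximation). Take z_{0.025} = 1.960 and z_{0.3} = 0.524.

Fisher's z: C = ½·ln((1+r)/(1−r)) = ½·ln(2.8462) = 0.5230.
n = ((z_{α/2} + z_β)/C)² + 3.
(1.960 + 0.524) / 0.5230 = 2.484 / 0.5230 = 4.750.
n = 4.750² + 3 = 22.56 + 3 = 25.6.
Round up.

n = 26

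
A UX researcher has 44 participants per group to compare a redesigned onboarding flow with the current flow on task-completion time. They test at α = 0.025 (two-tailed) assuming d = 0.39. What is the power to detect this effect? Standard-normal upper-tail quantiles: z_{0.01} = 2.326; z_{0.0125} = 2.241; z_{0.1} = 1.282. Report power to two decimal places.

power ≈ 0.34

For two equal groups, power = Φ(d·√(n/2) − z_{α/2}).
d·√(n/2) = 0.39 × √(44/2) = 0.39 × 4.690 = 1.829.
z_β = 1.829 − 2.241 = -0.412.
Power = Φ(-0.412) = 0.340.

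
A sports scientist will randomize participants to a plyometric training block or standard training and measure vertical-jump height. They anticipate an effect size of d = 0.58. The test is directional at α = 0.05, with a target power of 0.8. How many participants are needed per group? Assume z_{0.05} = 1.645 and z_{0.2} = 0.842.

n = 37 per group

For two independent groups with equal n: n = 2·((z_{α} + z_β) / d)².
z_{α} + z_β = 1.645 + 0.842 = 2.487.
n = 2 × (2.487 / 0.58)² = 2 × 4.288² = 2 × 18.39 = 36.8.
Round up to the next whole participant.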